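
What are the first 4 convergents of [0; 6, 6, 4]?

0/1, 1/6, 6/37, 25/154

Using the convergent recurrence p_i = a_i*p_{i-1} + p_{i-2}, q_i = a_i*q_{i-1} + q_{i-2} with p_{-2}=0, p_{-1}=1, q_{-2}=1, q_{-1}=0:
  i=0: a_0=0, p_0 = 0*1 + 0 = 0, q_0 = 0*0 + 1 = 1.
  i=1: a_1=6, p_1 = 6*0 + 1 = 1, q_1 = 6*1 + 0 = 6.
  i=2: a_2=6, p_2 = 6*1 + 0 = 6, q_2 = 6*6 + 1 = 37.
  i=3: a_3=4, p_3 = 4*6 + 1 = 25, q_3 = 4*37 + 6 = 154.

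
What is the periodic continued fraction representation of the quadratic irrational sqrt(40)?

[6; (3, 12)]

Write x_i = (sqrt(40) + m_i)/d_i with (m_0, d_0) = (0, 1). a_0 = floor(sqrt(40)) = 6, since 6^2 = 36 <= 40 < 49 = 7^2.
Iterate m_{i+1} = d_i*a_i - m_i, d_{i+1} = (40 - m_{i+1}^2)/d_i, a_{i+1} = floor((a_0 + m_{i+1})/d_{i+1}):
  m_1 = 1*6 - 0 = 6, d_1 = (40 - 6^2)/1 = 4/1 = 4, a_1 = floor((6 + 6)/4) = 3.
  m_2 = 4*3 - 6 = 6, d_2 = (40 - 6^2)/4 = 4/4 = 1, a_2 = floor((6 + 6)/1) = 12.
  m_3 = 1*12 - 6 = 6, d_3 = (40 - 6^2)/1 = 4/1 = 4: (m_3, d_3) = (m_1, d_1) = (6, 4), so from here the quotients repeat a_1, a_2; the period length is 2.
Hence the expansion of sqrt(40) is a_0 = 6 followed by the repeating block 3, 12 (period 2).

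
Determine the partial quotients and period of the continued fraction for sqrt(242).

Write x_i = (sqrt(242) + m_i)/d_i with (m_0, d_0) = (0, 1). a_0 = floor(sqrt(242)) = 15, since 15^2 = 225 <= 242 < 256 = 16^2.
Iterate m_{i+1} = d_i*a_i - m_i, d_{i+1} = (242 - m_{i+1}^2)/d_i, a_{i+1} = floor((a_0 + m_{i+1})/d_{i+1}):
  m_1 = 1*15 - 0 = 15, d_1 = (242 - 15^2)/1 = 17/1 = 17, a_1 = floor((15 + 15)/17) = 1.
  m_2 = 17*1 - 15 = 2, d_2 = (242 - 2^2)/17 = 238/17 = 14, a_2 = floor((15 + 2)/14) = 1.
  m_3 = 14*1 - 2 = 12, d_3 = (242 - 12^2)/14 = 98/14 = 7, a_3 = floor((15 + 12)/7) = 3.
  m_4 = 7*3 - 12 = 9, d_4 = (242 - 9^2)/7 = 161/7 = 23, a_4 = floor((15 + 9)/23) = 1.
  m_5 = 23*1 - 9 = 14, d_5 = (242 - 14^2)/23 = 46/23 = 2, a_5 = floor((15 + 14)/2) = 14.
  m_6 = 2*14 - 14 = 14, d_6 = (242 - 14^2)/2 = 46/2 = 23, a_6 = floor((15 + 14)/23) = 1.
  m_7 = 23*1 - 14 = 9, d_7 = (242 - 9^2)/23 = 161/23 = 7, a_7 = floor((15 + 9)/7) = 3.
  m_8 = 7*3 - 9 = 12, d_8 = (242 - 12^2)/7 = 98/7 = 14, a_8 = floor((15 + 12)/14) = 1.
  m_9 = 14*1 - 12 = 2, d_9 = (242 - 2^2)/14 = 238/14 = 17, a_9 = floor((15 + 2)/17) = 1.
  m_10 = 17*1 - 2 = 15, d_10 = (242 - 15^2)/17 = 17/17 = 1, a_10 = floor((15 + 15)/1) = 30.
  m_11 = 1*30 - 15 = 15, d_11 = (242 - 15^2)/1 = 17/1 = 17: (m_11, d_11) = (m_1, d_1) = (15, 17), so from here the quotients repeat a_1, ..., a_10; the period length is 10.
Hence the expansion of sqrt(242) is a_0 = 15 followed by the repeating block 1, 1, 3, 1, 14, 1, 3, 1, 1, 30 (period 10).

[15; (1, 1, 3, 1, 14, 1, 3, 1, 1, 30)]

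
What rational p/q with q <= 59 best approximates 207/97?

111/52

Expand x = 207/97 as a continued fraction with the Euclidean algorithm:
  207 = 2*97 + 13, so a_0 = 2.
  97 = 7*13 + 6, so a_1 = 7.
  13 = 2*6 + 1, so a_2 = 2.
  6 = 6*1 + 0, so a_3 = 6.
so x = [2; 7, 2, 6].
Convergents (p_i = a_i*p_{i-1} + p_{i-2}, q_i = a_i*q_{i-1} + q_{i-2} with p_{-2}=0, p_{-1}=1, q_{-2}=1, q_{-1}=0), until the denominator exceeds 59:
  i=0: a_0=2, p_0 = 2*1 + 0 = 2, q_0 = 2*0 + 1 = 1.
  i=1: a_1=7, p_1 = 7*2 + 1 = 15, q_1 = 7*1 + 0 = 7.
  i=2: a_2=2, p_2 = 2*15 + 2 = 32, q_2 = 2*7 + 1 = 15.
  i=3: a_3=6, p_3 = 6*32 + 15 = 207, q_3 = 6*15 + 7 = 97.
q_3 = 97 > 59, so the last convergent with denominator <= 59 is p_2/q_2 = 32/15.
The closest fraction with denominator <= 59 is either p_2/q_2 or the intermediate fraction (k*p_2 + p_1)/(k*q_2 + q_1) with the largest k >= 1 whose denominator stays <= 59; these approach x as k grows, and every other convergent or intermediate fraction in range is farther away.
Largest k: floor((59 - q_1)/q_2) = floor((59 - 7)/15) = 3.
That gives (3*32 + 15)/(3*15 + 7) = 111/52.
Compare the errors: |x - 32/15| = |207*15 - 32*97|/(97*15) = 1/1455, and |x - 111/52| = |207*52 - 111*97|/(97*52) = 3/5044.
Cross-multiplying, 3*1455 = 4365 < 5044 = 1*5044, so 3/5044 is smaller: the intermediate fraction 111/52 is closer to x than 32/15.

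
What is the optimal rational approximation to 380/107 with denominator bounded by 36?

103/29

Expand x = 380/107 as a continued fraction with the Euclidean algorithm:
  380 = 3*107 + 59, so a_0 = 3.
  107 = 1*59 + 48, so a_1 = 1.
  59 = 1*48 + 11, so a_2 = 1.
  48 = 4*11 + 4, so a_3 = 4.
  11 = 2*4 + 3, so a_4 = 2.
  4 = 1*3 + 1, so a_5 = 1.
  3 = 3*1 + 0, so a_6 = 3.
so x = [3; 1, 1, 4, 2, 1, 3].
Convergents (p_i = a_i*p_{i-1} + p_{i-2}, q_i = a_i*q_{i-1} + q_{i-2} with p_{-2}=0, p_{-1}=1, q_{-2}=1, q_{-1}=0), until the denominator exceeds 36:
  i=0: a_0=3, p_0 = 3*1 + 0 = 3, q_0 = 3*0 + 1 = 1.
  i=1: a_1=1, p_1 = 1*3 + 1 = 4, q_1 = 1*1 + 0 = 1.
  i=2: a_2=1, p_2 = 1*4 + 3 = 7, q_2 = 1*1 + 1 = 2.
  i=3: a_3=4, p_3 = 4*7 + 4 = 32, q_3 = 4*2 + 1 = 9.
  i=4: a_4=2, p_4 = 2*32 + 7 = 71, q_4 = 2*9 + 2 = 20.
  i=5: a_5=1, p_5 = 1*71 + 32 = 103, q_5 = 1*20 + 9 = 29.
  i=6: a_6=3, p_6 = 3*103 + 71 = 380, q_6 = 3*29 + 20 = 107.
q_6 = 107 > 36, so the last convergent with denominator <= 36 is p_5/q_5 = 103/29.
The closest fraction with denominator <= 36 is either p_5/q_5 or the intermediate fraction (k*p_5 + p_4)/(k*q_5 + q_4) with the largest k >= 1 whose denominator stays <= 36; these approach x as k grows, and every other convergent or intermediate fraction in range is farther away.
Largest k: floor((36 - q_4)/q_5) = floor((36 - 20)/29) = 0.
Since k = 0, no intermediate fraction beyond p_5/q_5 has denominator <= 36, so the convergent 103/29 is the closest (its error is |380*29 - 103*107|/(107*29) = 1/3103).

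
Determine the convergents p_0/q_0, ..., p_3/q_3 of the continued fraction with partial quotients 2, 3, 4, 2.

Using the convergent recurrence p_i = a_i*p_{i-1} + p_{i-2}, q_i = a_i*q_{i-1} + q_{i-2} with p_{-2}=0, p_{-1}=1, q_{-2}=1, q_{-1}=0:
  i=0: a_0=2, p_0 = 2*1 + 0 = 2, q_0 = 2*0 + 1 = 1.
  i=1: a_1=3, p_1 = 3*2 + 1 = 7, q_1 = 3*1 + 0 = 3.
  i=2: a_2=4, p_2 = 4*7 + 2 = 30, q_2 = 4*3 + 1 = 13.
  i=3: a_3=2, p_3 = 2*30 + 7 = 67, q_3 = 2*13 + 3 = 29.

2/1, 7/3, 30/13, 67/29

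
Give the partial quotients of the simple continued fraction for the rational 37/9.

Run the Euclidean algorithm on 37 and 9; the successive quotients are the partial quotients a_0, a_1, ... (each step inverts the fractional part left over by the previous one):
  37 = 4*9 + 1, so a_0 = 4.
  9 = 9*1 + 0, so a_1 = 9.
The remainder reaches 0 after 2 divisions, so the expansion has 2 partial quotients, read off in order.

[4; 9]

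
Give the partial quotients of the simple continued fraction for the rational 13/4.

Run the Euclidean algorithm on 13 and 4; the successive quotients are the partial quotients a_0, a_1, ... (each step inverts the fractional part left over by the previous one):
  13 = 3*4 + 1, so a_0 = 3.
  4 = 4*1 + 0, so a_1 = 4.
The remainder reaches 0 after 2 divisions, so the expansion has 2 partial quotients, read off in order.

[3; 4]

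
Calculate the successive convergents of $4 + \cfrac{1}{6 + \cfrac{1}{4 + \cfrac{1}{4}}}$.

Using the convergent recurrence p_i = a_i*p_{i-1} + p_{i-2}, q_i = a_i*q_{i-1} + q_{i-2} with p_{-2}=0, p_{-1}=1, q_{-2}=1, q_{-1}=0:
  i=0: a_0=4, p_0 = 4*1 + 0 = 4, q_0 = 4*0 + 1 = 1.
  i=1: a_1=6, p_1 = 6*4 + 1 = 25, q_1 = 6*1 + 0 = 6.
  i=2: a_2=4, p_2 = 4*25 + 4 = 104, q_2 = 4*6 + 1 = 25.
  i=3: a_3=4, p_3 = 4*104 + 25 = 441, q_3 = 4*25 + 6 = 106.

4/1, 25/6, 104/25, 441/106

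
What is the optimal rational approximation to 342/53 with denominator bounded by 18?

Expand x = 342/53 as a continued fraction with the Euclidean algorithm:
  342 = 6*53 + 24, so a_0 = 6.
  53 = 2*24 + 5, so a_1 = 2.
  24 = 4*5 + 4, so a_2 = 4.
  5 = 1*4 + 1, so a_3 = 1.
  4 = 4*1 + 0, so a_4 = 4.
so x = [6; 2, 4, 1, 4].
Convergents (p_i = a_i*p_{i-1} + p_{i-2}, q_i = a_i*q_{i-1} + q_{i-2} with p_{-2}=0, p_{-1}=1, q_{-2}=1, q_{-1}=0), until the denominator exceeds 18:
  i=0: a_0=6, p_0 = 6*1 + 0 = 6, q_0 = 6*0 + 1 = 1.
  i=1: a_1=2, p_1 = 2*6 + 1 = 13, q_1 = 2*1 + 0 = 2.
  i=2: a_2=4, p_2 = 4*13 + 6 = 58, q_2 = 4*2 + 1 = 9.
  i=3: a_3=1, p_3 = 1*58 + 13 = 71, q_3 = 1*9 + 2 = 11.
  i=4: a_4=4, p_4 = 4*71 + 58 = 342, q_4 = 4*11 + 9 = 53.
q_4 = 53 > 18, so the last convergent with denominator <= 18 is p_3/q_3 = 71/11.
The closest fraction with denominator <= 18 is either p_3/q_3 or the intermediate fraction (k*p_3 + p_2)/(k*q_3 + q_2) with the largest k >= 1 whose denominator stays <= 18; these approach x as k grows, and every other convergent or intermediate fraction in range is farther away.
Largest k: floor((18 - q_2)/q_3) = floor((18 - 9)/11) = 0.
Since k = 0, no intermediate fraction beyond p_3/q_3 has denominator <= 18, so the convergent 71/11 is the closest (its error is |342*11 - 71*53|/(53*11) = 1/583).

71/11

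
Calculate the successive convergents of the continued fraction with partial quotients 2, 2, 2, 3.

Using the convergent recurrence p_i = a_i*p_{i-1} + p_{i-2}, q_i = a_i*q_{i-1} + q_{i-2} with p_{-2}=0, p_{-1}=1, q_{-2}=1, q_{-1}=0:
  i=0: a_0=2, p_0 = 2*1 + 0 = 2, q_0 = 2*0 + 1 = 1.
  i=1: a_1=2, p_1 = 2*2 + 1 = 5, q_1 = 2*1 + 0 = 2.
  i=2: a_2=2, p_2 = 2*5 + 2 = 12, q_2 = 2*2 + 1 = 5.
  i=3: a_3=3, p_3 = 3*12 + 5 = 41, q_3 = 3*5 + 2 = 17.

2/1, 5/2, 12/5, 41/17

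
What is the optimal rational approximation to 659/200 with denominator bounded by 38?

Expand x = 659/200 as a continued fraction with the Euclidean algorithm:
  659 = 3*200 + 59, so a_0 = 3.
  200 = 3*59 + 23, so a_1 = 3.
  59 = 2*23 + 13, so a_2 = 2.
  23 = 1*13 + 10, so a_3 = 1.
  13 = 1*10 + 3, so a_4 = 1.
  10 = 3*3 + 1, so a_5 = 3.
  3 = 3*1 + 0, so a_6 = 3.
so x = [3; 3, 2, 1, 1, 3, 3].
Convergents (p_i = a_i*p_{i-1} + p_{i-2}, q_i = a_i*q_{i-1} + q_{i-2} with p_{-2}=0, p_{-1}=1, q_{-2}=1, q_{-1}=0), until the denominator exceeds 38:
  i=0: a_0=3, p_0 = 3*1 + 0 = 3, q_0 = 3*0 + 1 = 1.
  i=1: a_1=3, p_1 = 3*3 + 1 = 10, q_1 = 3*1 + 0 = 3.
  i=2: a_2=2, p_2 = 2*10 + 3 = 23, q_2 = 2*3 + 1 = 7.
  i=3: a_3=1, p_3 = 1*23 + 10 = 33, q_3 = 1*7 + 3 = 10.
  i=4: a_4=1, p_4 = 1*33 + 23 = 56, q_4 = 1*10 + 7 = 17.
  i=5: a_5=3, p_5 = 3*56 + 33 = 201, q_5 = 3*17 + 10 = 61.
q_5 = 61 > 38, so the last convergent with denominator <= 38 is p_4/q_4 = 56/17.
The closest fraction with denominator <= 38 is either p_4/q_4 or the intermediate fraction (k*p_4 + p_3)/(k*q_4 + q_3) with the largest k >= 1 whose denominator stays <= 38; these approach x as k grows, and every other convergent or intermediate fraction in range is farther away.
Largest k: floor((38 - q_3)/q_4) = floor((38 - 10)/17) = 1.
That gives (1*56 + 33)/(1*17 + 10) = 89/27.
Compare the errors: |x - 56/17| = |659*17 - 56*200|/(200*17) = 3/3400, and |x - 89/27| = |659*27 - 89*200|/(200*27) = 7/5400.
Cross-multiplying, 3*5400 = 16200 < 23800 = 7*3400, so 3/3400 is smaller: the convergent 56/17 is closer to x than 89/27.

56/17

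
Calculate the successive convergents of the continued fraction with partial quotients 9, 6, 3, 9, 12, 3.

Using the convergent recurrence p_i = a_i*p_{i-1} + p_{i-2}, q_i = a_i*q_{i-1} + q_{i-2} with p_{-2}=0, p_{-1}=1, q_{-2}=1, q_{-1}=0:
  i=0: a_0=9, p_0 = 9*1 + 0 = 9, q_0 = 9*0 + 1 = 1.
  i=1: a_1=6, p_1 = 6*9 + 1 = 55, q_1 = 6*1 + 0 = 6.
  i=2: a_2=3, p_2 = 3*55 + 9 = 174, q_2 = 3*6 + 1 = 19.
  i=3: a_3=9, p_3 = 9*174 + 55 = 1621, q_3 = 9*19 + 6 = 177.
  i=4: a_4=12, p_4 = 12*1621 + 174 = 19626, q_4 = 12*177 + 19 = 2143.
  i=5: a_5=3, p_5 = 3*19626 + 1621 = 60499, q_5 = 3*2143 + 177 = 6606.

9/1, 55/6, 174/19, 1621/177, 19626/2143, 60499/6606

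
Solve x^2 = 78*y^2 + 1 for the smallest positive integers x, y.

First expand sqrt(78) as a continued fraction. With x_i = (sqrt(78) + m_i)/d_i and (m_0, d_0) = (0, 1): a_0 = floor(sqrt(78)) = 8, since 8^2 = 64 <= 78 < 81 = 9^2.
Iterate m_{i+1} = d_i*a_i - m_i, d_{i+1} = (78 - m_{i+1}^2)/d_i, a_{i+1} = floor((a_0 + m_{i+1})/d_{i+1}):
  m_1 = 1*8 - 0 = 8, d_1 = (78 - 8^2)/1 = 14/1 = 14, a_1 = floor((8 + 8)/14) = 1.
  m_2 = 14*1 - 8 = 6, d_2 = (78 - 6^2)/14 = 42/14 = 3, a_2 = floor((8 + 6)/3) = 4.
  m_3 = 3*4 - 6 = 6, d_3 = (78 - 6^2)/3 = 42/3 = 14, a_3 = floor((8 + 6)/14) = 1.
  m_4 = 14*1 - 6 = 8, d_4 = (78 - 8^2)/14 = 14/14 = 1, a_4 = floor((8 + 8)/1) = 16.
  m_5 = 1*16 - 8 = 8, d_5 = (78 - 8^2)/1 = 14/1 = 14: (m_5, d_5) = (m_1, d_1) = (8, 14), so from here the quotients repeat a_1, ..., a_4; the period length is 4.
So sqrt(78) = [8; (1, 4, 1, 16)] with period length k = 4.
k is even, so the fundamental solution of x^2 - 78y^2 = 1 is (p_{k-1}, q_{k-1}) = (p_3, q_3); compute convergents through index 3.
Convergents (p_i = a_i*p_{i-1} + p_{i-2}, q_i = a_i*q_{i-1} + q_{i-2} with p_{-2}=0, p_{-1}=1, q_{-2}=1, q_{-1}=0):
  i=0: a_0=8, p_0 = 8*1 + 0 = 8, q_0 = 8*0 + 1 = 1.
  i=1: a_1=1, p_1 = 1*8 + 1 = 9, q_1 = 1*1 + 0 = 1.
  i=2: a_2=4, p_2 = 4*9 + 8 = 44, q_2 = 4*1 + 1 = 5.
  i=3: a_3=1, p_3 = 1*44 + 9 = 53, q_3 = 1*5 + 1 = 6.
Check: 53^2 - 78*6^2 = 2809 - 2808 = 1, so (x, y) = (53, 6) solves the equation, and by the theorem it is the least positive solution.

(x, y) = (53, 6)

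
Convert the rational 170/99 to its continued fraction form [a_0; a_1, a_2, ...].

Run the Euclidean algorithm on 170 and 99; the successive quotients are the partial quotients a_0, a_1, ... (each step inverts the fractional part left over by the previous one):
  170 = 1*99 + 71, so a_0 = 1.
  99 = 1*71 + 28, so a_1 = 1.
  71 = 2*28 + 15, so a_2 = 2.
  28 = 1*15 + 13, so a_3 = 1.
  15 = 1*13 + 2, so a_4 = 1.
  13 = 6*2 + 1, so a_5 = 6.
  2 = 2*1 + 0, so a_6 = 2.
The remainder reaches 0 after 7 divisions, so the expansion has 7 partial quotients, read off in order.

[1; 1, 2, 1, 1, 6, 2]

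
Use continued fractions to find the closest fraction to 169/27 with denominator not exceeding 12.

Expand x = 169/27 as a continued fraction with the Euclidean algorithm:
  169 = 6*27 + 7, so a_0 = 6.
  27 = 3*7 + 6, so a_1 = 3.
  7 = 1*6 + 1, so a_2 = 1.
  6 = 6*1 + 0, so a_3 = 6.
so x = [6; 3, 1, 6].
Convergents (p_i = a_i*p_{i-1} + p_{i-2}, q_i = a_i*q_{i-1} + q_{i-2} with p_{-2}=0, p_{-1}=1, q_{-2}=1, q_{-1}=0), until the denominator exceeds 12:
  i=0: a_0=6, p_0 = 6*1 + 0 = 6, q_0 = 6*0 + 1 = 1.
  i=1: a_1=3, p_1 = 3*6 + 1 = 19, q_1 = 3*1 + 0 = 3.
  i=2: a_2=1, p_2 = 1*19 + 6 = 25, q_2 = 1*3 + 1 = 4.
  i=3: a_3=6, p_3 = 6*25 + 19 = 169, q_3 = 6*4 + 3 = 27.
q_3 = 27 > 12, so the last convergent with denominator <= 12 is p_2/q_2 = 25/4.
The closest fraction with denominator <= 12 is either p_2/q_2 or the intermediate fraction (k*p_2 + p_1)/(k*q_2 + q_1) with the largest k >= 1 whose denominator stays <= 12; these approach x as k grows, and every other convergent or intermediate fraction in range is farther away.
Largest k: floor((12 - q_1)/q_2) = floor((12 - 3)/4) = 2.
That gives (2*25 + 19)/(2*4 + 3) = 69/11.
Compare the errors: |x - 25/4| = |169*4 - 25*27|/(27*4) = 1/108, and |x - 69/11| = |169*11 - 69*27|/(27*11) = 4/297.
Cross-multiplying, 1*297 = 297 < 432 = 4*108, so 1/108 is smaller: the convergent 25/4 is closer to x than 69/11.

25/4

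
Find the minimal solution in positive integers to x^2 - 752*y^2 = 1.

First expand sqrt(752) as a continued fraction. With x_i = (sqrt(752) + m_i)/d_i and (m_0, d_0) = (0, 1): a_0 = floor(sqrt(752)) = 27, since 27^2 = 729 <= 752 < 784 = 28^2.
Iterate m_{i+1} = d_i*a_i - m_i, d_{i+1} = (752 - m_{i+1}^2)/d_i, a_{i+1} = floor((a_0 + m_{i+1})/d_{i+1}):
  m_1 = 1*27 - 0 = 27, d_1 = (752 - 27^2)/1 = 23/1 = 23, a_1 = floor((27 + 27)/23) = 2.
  m_2 = 23*2 - 27 = 19, d_2 = (752 - 19^2)/23 = 391/23 = 17, a_2 = floor((27 + 19)/17) = 2.
  m_3 = 17*2 - 19 = 15, d_3 = (752 - 15^2)/17 = 527/17 = 31, a_3 = floor((27 + 15)/31) = 1.
  m_4 = 31*1 - 15 = 16, d_4 = (752 - 16^2)/31 = 496/31 = 16, a_4 = floor((27 + 16)/16) = 2.
  m_5 = 16*2 - 16 = 16, d_5 = (752 - 16^2)/16 = 496/16 = 31, a_5 = floor((27 + 16)/31) = 1.
  m_6 = 31*1 - 16 = 15, d_6 = (752 - 15^2)/31 = 527/31 = 17, a_6 = floor((27 + 15)/17) = 2.
  m_7 = 17*2 - 15 = 19, d_7 = (752 - 19^2)/17 = 391/17 = 23, a_7 = floor((27 + 19)/23) = 2.
  m_8 = 23*2 - 19 = 27, d_8 = (752 - 27^2)/23 = 23/23 = 1, a_8 = floor((27 + 27)/1) = 54.
  m_9 = 1*54 - 27 = 27, d_9 = (752 - 27^2)/1 = 23/1 = 23: (m_9, d_9) = (m_1, d_1) = (27, 23), so from here the quotients repeat a_1, ..., a_8; the period length is 8.
So sqrt(752) = [27; (2, 2, 1, 2, 1, 2, 2, 54)] with period length k = 8.
k is even, so the fundamental solution of x^2 - 752y^2 = 1 is (p_{k-1}, q_{k-1}) = (p_7, q_7); compute convergents through index 7.
Convergents (p_i = a_i*p_{i-1} + p_{i-2}, q_i = a_i*q_{i-1} + q_{i-2} with p_{-2}=0, p_{-1}=1, q_{-2}=1, q_{-1}=0):
  i=0: a_0=27, p_0 = 27*1 + 0 = 27, q_0 = 27*0 + 1 = 1.
  i=1: a_1=2, p_1 = 2*27 + 1 = 55, q_1 = 2*1 + 0 = 2.
  i=2: a_2=2, p_2 = 2*55 + 27 = 137, q_2 = 2*2 + 1 = 5.
  i=3: a_3=1, p_3 = 1*137 + 55 = 192, q_3 = 1*5 + 2 = 7.
  i=4: a_4=2, p_4 = 2*192 + 137 = 521, q_4 = 2*7 + 5 = 19.
  i=5: a_5=1, p_5 = 1*521 + 192 = 713, q_5 = 1*19 + 7 = 26.
  i=6: a_6=2, p_6 = 2*713 + 521 = 1947, q_6 = 2*26 + 19 = 71.
  i=7: a_7=2, p_7 = 2*1947 + 713 = 4607, q_7 = 2*71 + 26 = 168.
Check: 4607^2 - 752*168^2 = 21224449 - 21224448 = 1, so (x, y) = (4607, 168) solves the equation, and by the theorem it is the least positive solution.

(x, y) = (4607, 168)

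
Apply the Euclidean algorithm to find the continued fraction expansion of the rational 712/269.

[2; 1, 1, 1, 4, 1, 15]

Run the Euclidean algorithm on 712 and 269; the successive quotients are the partial quotients a_0, a_1, ... (each step inverts the fractional part left over by the previous one):
  712 = 2*269 + 174, so a_0 = 2.
  269 = 1*174 + 95, so a_1 = 1.
  174 = 1*95 + 79, so a_2 = 1.
  95 = 1*79 + 16, so a_3 = 1.
  79 = 4*16 + 15, so a_4 = 4.
  16 = 1*15 + 1, so a_5 = 1.
  15 = 15*1 + 0, so a_6 = 15.
The remainder reaches 0 after 7 divisions, so the expansion has 7 partial quotients, read off in order.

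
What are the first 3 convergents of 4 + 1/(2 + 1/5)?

4/1, 9/2, 49/11

Using the convergent recurrence p_i = a_i*p_{i-1} + p_{i-2}, q_i = a_i*q_{i-1} + q_{i-2} with p_{-2}=0, p_{-1}=1, q_{-2}=1, q_{-1}=0:
  i=0: a_0=4, p_0 = 4*1 + 0 = 4, q_0 = 4*0 + 1 = 1.
  i=1: a_1=2, p_1 = 2*4 + 1 = 9, q_1 = 2*1 + 0 = 2.
  i=2: a_2=5, p_2 = 5*9 + 4 = 49, q_2 = 5*2 + 1 = 11.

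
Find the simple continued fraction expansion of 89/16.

Run the Euclidean algorithm on 89 and 16; the successive quotients are the partial quotients a_0, a_1, ... (each step inverts the fractional part left over by the previous one):
  89 = 5*16 + 9, so a_0 = 5.
  16 = 1*9 + 7, so a_1 = 1.
  9 = 1*7 + 2, so a_2 = 1.
  7 = 3*2 + 1, so a_3 = 3.
  2 = 2*1 + 0, so a_4 = 2.
The remainder reaches 0 after 5 divisions, so the expansion has 5 partial quotients, read off in order.

[5; 1, 1, 3, 2]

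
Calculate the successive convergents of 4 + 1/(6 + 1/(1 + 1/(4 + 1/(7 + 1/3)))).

4/1, 25/6, 29/7, 141/34, 1016/245, 3189/769

Using the convergent recurrence p_i = a_i*p_{i-1} + p_{i-2}, q_i = a_i*q_{i-1} + q_{i-2} with p_{-2}=0, p_{-1}=1, q_{-2}=1, q_{-1}=0:
  i=0: a_0=4, p_0 = 4*1 + 0 = 4, q_0 = 4*0 + 1 = 1.
  i=1: a_1=6, p_1 = 6*4 + 1 = 25, q_1 = 6*1 + 0 = 6.
  i=2: a_2=1, p_2 = 1*25 + 4 = 29, q_2 = 1*6 + 1 = 7.
  i=3: a_3=4, p_3 = 4*29 + 25 = 141, q_3 = 4*7 + 6 = 34.
  i=4: a_4=7, p_4 = 7*141 + 29 = 1016, q_4 = 7*34 + 7 = 245.
  i=5: a_5=3, p_5 = 3*1016 + 141 = 3189, q_5 = 3*245 + 34 = 769.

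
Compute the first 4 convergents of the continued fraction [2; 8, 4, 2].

Using the convergent recurrence p_i = a_i*p_{i-1} + p_{i-2}, q_i = a_i*q_{i-1} + q_{i-2} with p_{-2}=0, p_{-1}=1, q_{-2}=1, q_{-1}=0:
  i=0: a_0=2, p_0 = 2*1 + 0 = 2, q_0 = 2*0 + 1 = 1.
  i=1: a_1=8, p_1 = 8*2 + 1 = 17, q_1 = 8*1 + 0 = 8.
  i=2: a_2=4, p_2 = 4*17 + 2 = 70, q_2 = 4*8 + 1 = 33.
  i=3: a_3=2, p_3 = 2*70 + 17 = 157, q_3 = 2*33 + 8 = 74.

2/1, 17/8, 70/33, 157/74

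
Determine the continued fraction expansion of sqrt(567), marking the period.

[23; (1, 4, 3, 4, 1, 46)]

Write x_i = (sqrt(567) + m_i)/d_i with (m_0, d_0) = (0, 1). a_0 = floor(sqrt(567)) = 23, since 23^2 = 529 <= 567 < 576 = 24^2.
Iterate m_{i+1} = d_i*a_i - m_i, d_{i+1} = (567 - m_{i+1}^2)/d_i, a_{i+1} = floor((a_0 + m_{i+1})/d_{i+1}):
  m_1 = 1*23 - 0 = 23, d_1 = (567 - 23^2)/1 = 38/1 = 38, a_1 = floor((23 + 23)/38) = 1.
  m_2 = 38*1 - 23 = 15, d_2 = (567 - 15^2)/38 = 342/38 = 9, a_2 = floor((23 + 15)/9) = 4.
  m_3 = 9*4 - 15 = 21, d_3 = (567 - 21^2)/9 = 126/9 = 14, a_3 = floor((23 + 21)/14) = 3.
  m_4 = 14*3 - 21 = 21, d_4 = (567 - 21^2)/14 = 126/14 = 9, a_4 = floor((23 + 21)/9) = 4.
  m_5 = 9*4 - 21 = 15, d_5 = (567 - 15^2)/9 = 342/9 = 38, a_5 = floor((23 + 15)/38) = 1.
  m_6 = 38*1 - 15 = 23, d_6 = (567 - 23^2)/38 = 38/38 = 1, a_6 = floor((23 + 23)/1) = 46.
  m_7 = 1*46 - 23 = 23, d_7 = (567 - 23^2)/1 = 38/1 = 38: (m_7, d_7) = (m_1, d_1) = (23, 38), so from here the quotients repeat a_1, ..., a_6; the period length is 6.
Hence the expansion of sqrt(567) is a_0 = 23 followed by the repeating block 1, 4, 3, 4, 1, 46 (period 6).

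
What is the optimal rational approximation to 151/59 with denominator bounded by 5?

13/5

Expand x = 151/59 as a continued fraction with the Euclidean algorithm:
  151 = 2*59 + 33, so a_0 = 2.
  59 = 1*33 + 26, so a_1 = 1.
  33 = 1*26 + 7, so a_2 = 1.
  26 = 3*7 + 5, so a_3 = 3.
  7 = 1*5 + 2, so a_4 = 1.
  5 = 2*2 + 1, so a_5 = 2.
  2 = 2*1 + 0, so a_6 = 2.
so x = [2; 1, 1, 3, 1, 2, 2].
Convergents (p_i = a_i*p_{i-1} + p_{i-2}, q_i = a_i*q_{i-1} + q_{i-2} with p_{-2}=0, p_{-1}=1, q_{-2}=1, q_{-1}=0), until the denominator exceeds 5:
  i=0: a_0=2, p_0 = 2*1 + 0 = 2, q_0 = 2*0 + 1 = 1.
  i=1: a_1=1, p_1 = 1*2 + 1 = 3, q_1 = 1*1 + 0 = 1.
  i=2: a_2=1, p_2 = 1*3 + 2 = 5, q_2 = 1*1 + 1 = 2.
  i=3: a_3=3, p_3 = 3*5 + 3 = 18, q_3 = 3*2 + 1 = 7.
q_3 = 7 > 5, so the last convergent with denominator <= 5 is p_2/q_2 = 5/2.
The closest fraction with denominator <= 5 is either p_2/q_2 or the intermediate fraction (k*p_2 + p_1)/(k*q_2 + q_1) with the largest k >= 1 whose denominator stays <= 5; these approach x as k grows, and every other convergent or intermediate fraction in range is farther away.
Largest k: floor((5 - q_1)/q_2) = floor((5 - 1)/2) = 2.
That gives (2*5 + 3)/(2*2 + 1) = 13/5.
Compare the errors: |x - 5/2| = |151*2 - 5*59|/(59*2) = 7/118, and |x - 13/5| = |151*5 - 13*59|/(59*5) = 12/295.
Cross-multiplying, 12*118 = 1416 < 2065 = 7*295, so 12/295 is smaller: the intermediate fraction 13/5 is closer to x than 5/2.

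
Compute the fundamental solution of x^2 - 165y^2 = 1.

(x, y) = (1079, 84)

First expand sqrt(165) as a continued fraction. With x_i = (sqrt(165) + m_i)/d_i and (m_0, d_0) = (0, 1): a_0 = floor(sqrt(165)) = 12, since 12^2 = 144 <= 165 < 169 = 13^2.
Iterate m_{i+1} = d_i*a_i - m_i, d_{i+1} = (165 - m_{i+1}^2)/d_i, a_{i+1} = floor((a_0 + m_{i+1})/d_{i+1}):
  m_1 = 1*12 - 0 = 12, d_1 = (165 - 12^2)/1 = 21/1 = 21, a_1 = floor((12 + 12)/21) = 1.
  m_2 = 21*1 - 12 = 9, d_2 = (165 - 9^2)/21 = 84/21 = 4, a_2 = floor((12 + 9)/4) = 5.
  m_3 = 4*5 - 9 = 11, d_3 = (165 - 11^2)/4 = 44/4 = 11, a_3 = floor((12 + 11)/11) = 2.
  m_4 = 11*2 - 11 = 11, d_4 = (165 - 11^2)/11 = 44/11 = 4, a_4 = floor((12 + 11)/4) = 5.
  m_5 = 4*5 - 11 = 9, d_5 = (165 - 9^2)/4 = 84/4 = 21, a_5 = floor((12 + 9)/21) = 1.
  m_6 = 21*1 - 9 = 12, d_6 = (165 - 12^2)/21 = 21/21 = 1, a_6 = floor((12 + 12)/1) = 24.
  m_7 = 1*24 - 12 = 12, d_7 = (165 - 12^2)/1 = 21/1 = 21: (m_7, d_7) = (m_1, d_1) = (12, 21), so from here the quotients repeat a_1, ..., a_6; the period length is 6.
So sqrt(165) = [12; (1, 5, 2, 5, 1, 24)] with period length k = 6.
k is even, so the fundamental solution of x^2 - 165y^2 = 1 is (p_{k-1}, q_{k-1}) = (p_5, q_5); compute convergents through index 5.
Convergents (p_i = a_i*p_{i-1} + p_{i-2}, q_i = a_i*q_{i-1} + q_{i-2} with p_{-2}=0, p_{-1}=1, q_{-2}=1, q_{-1}=0):
  i=0: a_0=12, p_0 = 12*1 + 0 = 12, q_0 = 12*0 + 1 = 1.
  i=1: a_1=1, p_1 = 1*12 + 1 = 13, q_1 = 1*1 + 0 = 1.
  i=2: a_2=5, p_2 = 5*13 + 12 = 77, q_2 = 5*1 + 1 = 6.
  i=3: a_3=2, p_3 = 2*77 + 13 = 167, q_3 = 2*6 + 1 = 13.
  i=4: a_4=5, p_4 = 5*167 + 77 = 912, q_4 = 5*13 + 6 = 71.
  i=5: a_5=1, p_5 = 1*912 + 167 = 1079, q_5 = 1*71 + 13 = 84.
Check: 1079^2 - 165*84^2 = 1164241 - 1164240 = 1, so (x, y) = (1079, 84) solves the equation, and by the theorem it is the least positive solution.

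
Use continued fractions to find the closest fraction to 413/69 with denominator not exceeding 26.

Expand x = 413/69 as a continued fraction with the Euclidean algorithm:
  413 = 5*69 + 68, so a_0 = 5.
  69 = 1*68 + 1, so a_1 = 1.
  68 = 68*1 + 0, so a_2 = 68.
so x = [5; 1, 68].
Convergents (p_i = a_i*p_{i-1} + p_{i-2}, q_i = a_i*q_{i-1} + q_{i-2} with p_{-2}=0, p_{-1}=1, q_{-2}=1, q_{-1}=0), until the denominator exceeds 26:
  i=0: a_0=5, p_0 = 5*1 + 0 = 5, q_0 = 5*0 + 1 = 1.
  i=1: a_1=1, p_1 = 1*5 + 1 = 6, q_1 = 1*1 + 0 = 1.
  i=2: a_2=68, p_2 = 68*6 + 5 = 413, q_2 = 68*1 + 1 = 69.
q_2 = 69 > 26, so the last convergent with denominator <= 26 is p_1/q_1 = 6/1.
The closest fraction with denominator <= 26 is either p_1/q_1 or the intermediate fraction (k*p_1 + p_0)/(k*q_1 + q_0) with the largest k >= 1 whose denominator stays <= 26; these approach x as k grows, and every other convergent or intermediate fraction in range is farther away.
Largest k: floor((26 - q_0)/q_1) = floor((26 - 1)/1) = 25.
That gives (25*6 + 5)/(25*1 + 1) = 155/26.
Compare the errors: |x - 6/1| = |413*1 - 6*69|/(69*1) = 1/69, and |x - 155/26| = |413*26 - 155*69|/(69*26) = 43/1794.
Cross-multiplying, 1*1794 = 1794 < 2967 = 43*69, so 1/69 is smaller: the convergent 6/1 is closer to x than 155/26.

6/1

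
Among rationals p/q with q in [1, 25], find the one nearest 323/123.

21/8

Expand x = 323/123 as a continued fraction with the Euclidean algorithm:
  323 = 2*123 + 77, so a_0 = 2.
  123 = 1*77 + 46, so a_1 = 1.
  77 = 1*46 + 31, so a_2 = 1.
  46 = 1*31 + 15, so a_3 = 1.
  31 = 2*15 + 1, so a_4 = 2.
  15 = 15*1 + 0, so a_5 = 15.
so x = [2; 1, 1, 1, 2, 15].
Convergents (p_i = a_i*p_{i-1} + p_{i-2}, q_i = a_i*q_{i-1} + q_{i-2} with p_{-2}=0, p_{-1}=1, q_{-2}=1, q_{-1}=0), until the denominator exceeds 25:
  i=0: a_0=2, p_0 = 2*1 + 0 = 2, q_0 = 2*0 + 1 = 1.
  i=1: a_1=1, p_1 = 1*2 + 1 = 3, q_1 = 1*1 + 0 = 1.
  i=2: a_2=1, p_2 = 1*3 + 2 = 5, q_2 = 1*1 + 1 = 2.
  i=3: a_3=1, p_3 = 1*5 + 3 = 8, q_3 = 1*2 + 1 = 3.
  i=4: a_4=2, p_4 = 2*8 + 5 = 21, q_4 = 2*3 + 2 = 8.
  i=5: a_5=15, p_5 = 15*21 + 8 = 323, q_5 = 15*8 + 3 = 123.
q_5 = 123 > 25, so the last convergent with denominator <= 25 is p_4/q_4 = 21/8.
The closest fraction with denominator <= 25 is either p_4/q_4 or the intermediate fraction (k*p_4 + p_3)/(k*q_4 + q_3) with the largest k >= 1 whose denominator stays <= 25; these approach x as k grows, and every other convergent or intermediate fraction in range is farther away.
Largest k: floor((25 - q_3)/q_4) = floor((25 - 3)/8) = 2.
That gives (2*21 + 8)/(2*8 + 3) = 50/19.
Compare the errors: |x - 21/8| = |323*8 - 21*123|/(123*8) = 1/984, and |x - 50/19| = |323*19 - 50*123|/(123*19) = 13/2337.
Cross-multiplying, 1*2337 = 2337 < 12792 = 13*984, so 1/984 is smaller: the convergent 21/8 is closer to x than 50/19.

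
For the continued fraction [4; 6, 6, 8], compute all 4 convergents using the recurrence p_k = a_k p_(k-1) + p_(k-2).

4/1, 25/6, 154/37, 1257/302

Using the convergent recurrence p_i = a_i*p_{i-1} + p_{i-2}, q_i = a_i*q_{i-1} + q_{i-2} with p_{-2}=0, p_{-1}=1, q_{-2}=1, q_{-1}=0:
  i=0: a_0=4, p_0 = 4*1 + 0 = 4, q_0 = 4*0 + 1 = 1.
  i=1: a_1=6, p_1 = 6*4 + 1 = 25, q_1 = 6*1 + 0 = 6.
  i=2: a_2=6, p_2 = 6*25 + 4 = 154, q_2 = 6*6 + 1 = 37.
  i=3: a_3=8, p_3 = 8*154 + 25 = 1257, q_3 = 8*37 + 6 = 302.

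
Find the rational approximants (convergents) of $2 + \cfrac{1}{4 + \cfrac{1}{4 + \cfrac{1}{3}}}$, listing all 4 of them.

2/1, 9/4, 38/17, 123/55

Using the convergent recurrence p_i = a_i*p_{i-1} + p_{i-2}, q_i = a_i*q_{i-1} + q_{i-2} with p_{-2}=0, p_{-1}=1, q_{-2}=1, q_{-1}=0:
  i=0: a_0=2, p_0 = 2*1 + 0 = 2, q_0 = 2*0 + 1 = 1.
  i=1: a_1=4, p_1 = 4*2 + 1 = 9, q_1 = 4*1 + 0 = 4.
  i=2: a_2=4, p_2 = 4*9 + 2 = 38, q_2 = 4*4 + 1 = 17.
  i=3: a_3=3, p_3 = 3*38 + 9 = 123, q_3 = 3*17 + 4 = 55.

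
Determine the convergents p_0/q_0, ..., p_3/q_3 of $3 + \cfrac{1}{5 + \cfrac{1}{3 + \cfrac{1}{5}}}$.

3/1, 16/5, 51/16, 271/85

Using the convergent recurrence p_i = a_i*p_{i-1} + p_{i-2}, q_i = a_i*q_{i-1} + q_{i-2} with p_{-2}=0, p_{-1}=1, q_{-2}=1, q_{-1}=0:
  i=0: a_0=3, p_0 = 3*1 + 0 = 3, q_0 = 3*0 + 1 = 1.
  i=1: a_1=5, p_1 = 5*3 + 1 = 16, q_1 = 5*1 + 0 = 5.
  i=2: a_2=3, p_2 = 3*16 + 3 = 51, q_2 = 3*5 + 1 = 16.
  i=3: a_3=5, p_3 = 5*51 + 16 = 271, q_3 = 5*16 + 5 = 85.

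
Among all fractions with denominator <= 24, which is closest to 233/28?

Expand x = 233/28 as a continued fraction with the Euclidean algorithm:
  233 = 8*28 + 9, so a_0 = 8.
  28 = 3*9 + 1, so a_1 = 3.
  9 = 9*1 + 0, so a_2 = 9.
so x = [8; 3, 9].
Convergents (p_i = a_i*p_{i-1} + p_{i-2}, q_i = a_i*q_{i-1} + q_{i-2} with p_{-2}=0, p_{-1}=1, q_{-2}=1, q_{-1}=0), until the denominator exceeds 24:
  i=0: a_0=8, p_0 = 8*1 + 0 = 8, q_0 = 8*0 + 1 = 1.
  i=1: a_1=3, p_1 = 3*8 + 1 = 25, q_1 = 3*1 + 0 = 3.
  i=2: a_2=9, p_2 = 9*25 + 8 = 233, q_2 = 9*3 + 1 = 28.
q_2 = 28 > 24, so the last convergent with denominator <= 24 is p_1/q_1 = 25/3.
The closest fraction with denominator <= 24 is either p_1/q_1 or the intermediate fraction (k*p_1 + p_0)/(k*q_1 + q_0) with the largest k >= 1 whose denominator stays <= 24; these approach x as k grows, and every other convergent or intermediate fraction in range is farther away.
Largest k: floor((24 - q_0)/q_1) = floor((24 - 1)/3) = 7.
That gives (7*25 + 8)/(7*3 + 1) = 183/22.
Compare the errors: |x - 25/3| = |233*3 - 25*28|/(28*3) = 1/84, and |x - 183/22| = |233*22 - 183*28|/(28*22) = 2/616.
Cross-multiplying, 2*84 = 168 < 616 = 1*616, so 2/616 is smaller: the intermediate fraction 183/22 is closer to x than 25/3.

183/22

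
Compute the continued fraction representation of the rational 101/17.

[5; 1, 16]

Run the Euclidean algorithm on 101 and 17; the successive quotients are the partial quotients a_0, a_1, ... (each step inverts the fractional part left over by the previous one):
  101 = 5*17 + 16, so a_0 = 5.
  17 = 1*16 + 1, so a_1 = 1.
  16 = 16*1 + 0, so a_2 = 16.
The remainder reaches 0 after 3 divisions, so the expansion has 3 partial quotients, read off in order.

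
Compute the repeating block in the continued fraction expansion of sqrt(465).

Write x_i = (sqrt(465) + m_i)/d_i with (m_0, d_0) = (0, 1). a_0 = floor(sqrt(465)) = 21, since 21^2 = 441 <= 465 < 484 = 22^2.
Iterate m_{i+1} = d_i*a_i - m_i, d_{i+1} = (465 - m_{i+1}^2)/d_i, a_{i+1} = floor((a_0 + m_{i+1})/d_{i+1}):
  m_1 = 1*21 - 0 = 21, d_1 = (465 - 21^2)/1 = 24/1 = 24, a_1 = floor((21 + 21)/24) = 1.
  m_2 = 24*1 - 21 = 3, d_2 = (465 - 3^2)/24 = 456/24 = 19, a_2 = floor((21 + 3)/19) = 1.
  m_3 = 19*1 - 3 = 16, d_3 = (465 - 16^2)/19 = 209/19 = 11, a_3 = floor((21 + 16)/11) = 3.
  m_4 = 11*3 - 16 = 17, d_4 = (465 - 17^2)/11 = 176/11 = 16, a_4 = floor((21 + 17)/16) = 2.
  m_5 = 16*2 - 17 = 15, d_5 = (465 - 15^2)/16 = 240/16 = 15, a_5 = floor((21 + 15)/15) = 2.
  m_6 = 15*2 - 15 = 15, d_6 = (465 - 15^2)/15 = 240/15 = 16, a_6 = floor((21 + 15)/16) = 2.
  m_7 = 16*2 - 15 = 17, d_7 = (465 - 17^2)/16 = 176/16 = 11, a_7 = floor((21 + 17)/11) = 3.
  m_8 = 11*3 - 17 = 16, d_8 = (465 - 16^2)/11 = 209/11 = 19, a_8 = floor((21 + 16)/19) = 1.
  m_9 = 19*1 - 16 = 3, d_9 = (465 - 3^2)/19 = 456/19 = 24, a_9 = floor((21 + 3)/24) = 1.
  m_10 = 24*1 - 3 = 21, d_10 = (465 - 21^2)/24 = 24/24 = 1, a_10 = floor((21 + 21)/1) = 42.
  m_11 = 1*42 - 21 = 21, d_11 = (465 - 21^2)/1 = 24/1 = 24: (m_11, d_11) = (m_1, d_1) = (21, 24), so from here the quotients repeat a_1, ..., a_10; the period length is 10.
Hence the expansion of sqrt(465) is a_0 = 21 followed by the repeating block 1, 1, 3, 2, 2, 2, 3, 1, 1, 42 (period 10).

[21; (1, 1, 3, 2, 2, 2, 3, 1, 1, 42)]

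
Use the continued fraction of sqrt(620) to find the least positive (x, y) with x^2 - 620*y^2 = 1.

(x, y) = (249, 10)

First expand sqrt(620) as a continued fraction. With x_i = (sqrt(620) + m_i)/d_i and (m_0, d_0) = (0, 1): a_0 = floor(sqrt(620)) = 24, since 24^2 = 576 <= 620 < 625 = 25^2.
Iterate m_{i+1} = d_i*a_i - m_i, d_{i+1} = (620 - m_{i+1}^2)/d_i, a_{i+1} = floor((a_0 + m_{i+1})/d_{i+1}):
  m_1 = 1*24 - 0 = 24, d_1 = (620 - 24^2)/1 = 44/1 = 44, a_1 = floor((24 + 24)/44) = 1.
  m_2 = 44*1 - 24 = 20, d_2 = (620 - 20^2)/44 = 220/44 = 5, a_2 = floor((24 + 20)/5) = 8.
  m_3 = 5*8 - 20 = 20, d_3 = (620 - 20^2)/5 = 220/5 = 44, a_3 = floor((24 + 20)/44) = 1.
  m_4 = 44*1 - 20 = 24, d_4 = (620 - 24^2)/44 = 44/44 = 1, a_4 = floor((24 + 24)/1) = 48.
  m_5 = 1*48 - 24 = 24, d_5 = (620 - 24^2)/1 = 44/1 = 44: (m_5, d_5) = (m_1, d_1) = (24, 44), so from here the quotients repeat a_1, ..., a_4; the period length is 4.
So sqrt(620) = [24; (1, 8, 1, 48)] with period length k = 4.
k is even, so the fundamental solution of x^2 - 620y^2 = 1 is (p_{k-1}, q_{k-1}) = (p_3, q_3); compute convergents through index 3.
Convergents (p_i = a_i*p_{i-1} + p_{i-2}, q_i = a_i*q_{i-1} + q_{i-2} with p_{-2}=0, p_{-1}=1, q_{-2}=1, q_{-1}=0):
  i=0: a_0=24, p_0 = 24*1 + 0 = 24, q_0 = 24*0 + 1 = 1.
  i=1: a_1=1, p_1 = 1*24 + 1 = 25, q_1 = 1*1 + 0 = 1.
  i=2: a_2=8, p_2 = 8*25 + 24 = 224, q_2 = 8*1 + 1 = 9.
  i=3: a_3=1, p_3 = 1*224 + 25 = 249, q_3 = 1*9 + 1 = 10.
Check: 249^2 - 620*10^2 = 62001 - 62000 = 1, so (x, y) = (249, 10) solves the equation, and by the theorem it is the least positive solution.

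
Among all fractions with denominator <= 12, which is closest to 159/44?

Expand x = 159/44 as a continued fraction with the Euclidean algorithm:
  159 = 3*44 + 27, so a_0 = 3.
  44 = 1*27 + 17, so a_1 = 1.
  27 = 1*17 + 10, so a_2 = 1.
  17 = 1*10 + 7, so a_3 = 1.
  10 = 1*7 + 3, so a_4 = 1.
  7 = 2*3 + 1, so a_5 = 2.
  3 = 3*1 + 0, so a_6 = 3.
so x = [3; 1, 1, 1, 1, 2, 3].
Convergents (p_i = a_i*p_{i-1} + p_{i-2}, q_i = a_i*q_{i-1} + q_{i-2} with p_{-2}=0, p_{-1}=1, q_{-2}=1, q_{-1}=0), until the denominator exceeds 12:
  i=0: a_0=3, p_0 = 3*1 + 0 = 3, q_0 = 3*0 + 1 = 1.
  i=1: a_1=1, p_1 = 1*3 + 1 = 4, q_1 = 1*1 + 0 = 1.
  i=2: a_2=1, p_2 = 1*4 + 3 = 7, q_2 = 1*1 + 1 = 2.
  i=3: a_3=1, p_3 = 1*7 + 4 = 11, q_3 = 1*2 + 1 = 3.
  i=4: a_4=1, p_4 = 1*11 + 7 = 18, q_4 = 1*3 + 2 = 5.
  i=5: a_5=2, p_5 = 2*18 + 11 = 47, q_5 = 2*5 + 3 = 13.
q_5 = 13 > 12, so the last convergent with denominator <= 12 is p_4/q_4 = 18/5.
The closest fraction with denominator <= 12 is either p_4/q_4 or the intermediate fraction (k*p_4 + p_3)/(k*q_4 + q_3) with the largest k >= 1 whose denominator stays <= 12; these approach x as k grows, and every other convergent or intermediate fraction in range is farther away.
Largest k: floor((12 - q_3)/q_4) = floor((12 - 3)/5) = 1.
That gives (1*18 + 11)/(1*5 + 3) = 29/8.
Compare the errors: |x - 18/5| = |159*5 - 18*44|/(44*5) = 3/220, and |x - 29/8| = |159*8 - 29*44|/(44*8) = 4/352.
Cross-multiplying, 4*220 = 880 < 1056 = 3*352, so 4/352 is smaller: the intermediate fraction 29/8 is closer to x than 18/5.

29/8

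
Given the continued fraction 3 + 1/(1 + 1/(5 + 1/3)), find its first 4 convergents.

3/1, 4/1, 23/6, 73/19

Using the convergent recurrence p_i = a_i*p_{i-1} + p_{i-2}, q_i = a_i*q_{i-1} + q_{i-2} with p_{-2}=0, p_{-1}=1, q_{-2}=1, q_{-1}=0:
  i=0: a_0=3, p_0 = 3*1 + 0 = 3, q_0 = 3*0 + 1 = 1.
  i=1: a_1=1, p_1 = 1*3 + 1 = 4, q_1 = 1*1 + 0 = 1.
  i=2: a_2=5, p_2 = 5*4 + 3 = 23, q_2 = 5*1 + 1 = 6.
  i=3: a_3=3, p_3 = 3*23 + 4 = 73, q_3 = 3*6 + 1 = 19.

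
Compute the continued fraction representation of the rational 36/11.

Run the Euclidean algorithm on 36 and 11; the successive quotients are the partial quotients a_0, a_1, ... (each step inverts the fractional part left over by the previous one):
  36 = 3*11 + 3, so a_0 = 3.
  11 = 3*3 + 2, so a_1 = 3.
  3 = 1*2 + 1, so a_2 = 1.
  2 = 2*1 + 0, so a_3 = 2.
The remainder reaches 0 after 4 divisions, so the expansion has 4 partial quotients, read off in order.

[3; 3, 1, 2]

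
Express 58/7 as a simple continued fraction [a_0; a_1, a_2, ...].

[8; 3, 2]

Run the Euclidean algorithm on 58 and 7; the successive quotients are the partial quotients a_0, a_1, ... (each step inverts the fractional part left over by the previous one):
  58 = 8*7 + 2, so a_0 = 8.
  7 = 3*2 + 1, so a_1 = 3.
  2 = 2*1 + 0, so a_2 = 2.
The remainder reaches 0 after 3 divisions, so the expansion has 3 partial quotients, read off in order.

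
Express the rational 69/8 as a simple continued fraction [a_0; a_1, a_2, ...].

Run the Euclidean algorithm on 69 and 8; the successive quotients are the partial quotients a_0, a_1, ... (each step inverts the fractional part left over by the previous one):
  69 = 8*8 + 5, so a_0 = 8.
  8 = 1*5 + 3, so a_1 = 1.
  5 = 1*3 + 2, so a_2 = 1.
  3 = 1*2 + 1, so a_3 = 1.
  2 = 2*1 + 0, so a_4 = 2.
The remainder reaches 0 after 5 divisions, so the expansion has 5 partial quotients, read off in order.

[8; 1, 1, 1, 2]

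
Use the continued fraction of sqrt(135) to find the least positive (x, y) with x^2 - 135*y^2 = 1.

(x, y) = (244, 21)

First expand sqrt(135) as a continued fraction. With x_i = (sqrt(135) + m_i)/d_i and (m_0, d_0) = (0, 1): a_0 = floor(sqrt(135)) = 11, since 11^2 = 121 <= 135 < 144 = 12^2.
Iterate m_{i+1} = d_i*a_i - m_i, d_{i+1} = (135 - m_{i+1}^2)/d_i, a_{i+1} = floor((a_0 + m_{i+1})/d_{i+1}):
  m_1 = 1*11 - 0 = 11, d_1 = (135 - 11^2)/1 = 14/1 = 14, a_1 = floor((11 + 11)/14) = 1.
  m_2 = 14*1 - 11 = 3, d_2 = (135 - 3^2)/14 = 126/14 = 9, a_2 = floor((11 + 3)/9) = 1.
  m_3 = 9*1 - 3 = 6, d_3 = (135 - 6^2)/9 = 99/9 = 11, a_3 = floor((11 + 6)/11) = 1.
  m_4 = 11*1 - 6 = 5, d_4 = (135 - 5^2)/11 = 110/11 = 10, a_4 = floor((11 + 5)/10) = 1.
  m_5 = 10*1 - 5 = 5, d_5 = (135 - 5^2)/10 = 110/10 = 11, a_5 = floor((11 + 5)/11) = 1.
  m_6 = 11*1 - 5 = 6, d_6 = (135 - 6^2)/11 = 99/11 = 9, a_6 = floor((11 + 6)/9) = 1.
  m_7 = 9*1 - 6 = 3, d_7 = (135 - 3^2)/9 = 126/9 = 14, a_7 = floor((11 + 3)/14) = 1.
  m_8 = 14*1 - 3 = 11, d_8 = (135 - 11^2)/14 = 14/14 = 1, a_8 = floor((11 + 11)/1) = 22.
  m_9 = 1*22 - 11 = 11, d_9 = (135 - 11^2)/1 = 14/1 = 14: (m_9, d_9) = (m_1, d_1) = (11, 14), so from here the quotients repeat a_1, ..., a_8; the period length is 8.
So sqrt(135) = [11; (1, 1, 1, 1, 1, 1, 1, 22)] with period length k = 8.
k is even, so the fundamental solution of x^2 - 135y^2 = 1 is (p_{k-1}, q_{k-1}) = (p_7, q_7); compute convergents through index 7.
Convergents (p_i = a_i*p_{i-1} + p_{i-2}, q_i = a_i*q_{i-1} + q_{i-2} with p_{-2}=0, p_{-1}=1, q_{-2}=1, q_{-1}=0):
  i=0: a_0=11, p_0 = 11*1 + 0 = 11, q_0 = 11*0 + 1 = 1.
  i=1: a_1=1, p_1 = 1*11 + 1 = 12, q_1 = 1*1 + 0 = 1.
  i=2: a_2=1, p_2 = 1*12 + 11 = 23, q_2 = 1*1 + 1 = 2.
  i=3: a_3=1, p_3 = 1*23 + 12 = 35, q_3 = 1*2 + 1 = 3.
  i=4: a_4=1, p_4 = 1*35 + 23 = 58, q_4 = 1*3 + 2 = 5.
  i=5: a_5=1, p_5 = 1*58 + 35 = 93, q_5 = 1*5 + 3 = 8.
  i=6: a_6=1, p_6 = 1*93 + 58 = 151, q_6 = 1*8 + 5 = 13.
  i=7: a_7=1, p_7 = 1*151 + 93 = 244, q_7 = 1*13 + 8 = 21.
Check: 244^2 - 135*21^2 = 59536 - 59535 = 1, so (x, y) = (244, 21) solves the equation, and by the theorem it is the least positive solution.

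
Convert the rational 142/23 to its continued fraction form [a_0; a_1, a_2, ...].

[6; 5, 1, 3]

Run the Euclidean algorithm on 142 and 23; the successive quotients are the partial quotients a_0, a_1, ... (each step inverts the fractional part left over by the previous one):
  142 = 6*23 + 4, so a_0 = 6.
  23 = 5*4 + 3, so a_1 = 5.
  4 = 1*3 + 1, so a_2 = 1.
  3 = 3*1 + 0, so a_3 = 3.
The remainder reaches 0 after 4 divisions, so the expansion has 4 partial quotients, read off in order.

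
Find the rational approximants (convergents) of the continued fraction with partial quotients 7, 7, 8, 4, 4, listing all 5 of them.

Using the convergent recurrence p_i = a_i*p_{i-1} + p_{i-2}, q_i = a_i*q_{i-1} + q_{i-2} with p_{-2}=0, p_{-1}=1, q_{-2}=1, q_{-1}=0:
  i=0: a_0=7, p_0 = 7*1 + 0 = 7, q_0 = 7*0 + 1 = 1.
  i=1: a_1=7, p_1 = 7*7 + 1 = 50, q_1 = 7*1 + 0 = 7.
  i=2: a_2=8, p_2 = 8*50 + 7 = 407, q_2 = 8*7 + 1 = 57.
  i=3: a_3=4, p_3 = 4*407 + 50 = 1678, q_3 = 4*57 + 7 = 235.
  i=4: a_4=4, p_4 = 4*1678 + 407 = 7119, q_4 = 4*235 + 57 = 997.

7/1, 50/7, 407/57, 1678/235, 7119/997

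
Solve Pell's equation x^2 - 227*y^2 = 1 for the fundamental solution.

First expand sqrt(227) as a continued fraction. With x_i = (sqrt(227) + m_i)/d_i and (m_0, d_0) = (0, 1): a_0 = floor(sqrt(227)) = 15, since 15^2 = 225 <= 227 < 256 = 16^2.
Iterate m_{i+1} = d_i*a_i - m_i, d_{i+1} = (227 - m_{i+1}^2)/d_i, a_{i+1} = floor((a_0 + m_{i+1})/d_{i+1}):
  m_1 = 1*15 - 0 = 15, d_1 = (227 - 15^2)/1 = 2/1 = 2, a_1 = floor((15 + 15)/2) = 15.
  m_2 = 2*15 - 15 = 15, d_2 = (227 - 15^2)/2 = 2/2 = 1, a_2 = floor((15 + 15)/1) = 30.
  m_3 = 1*30 - 15 = 15, d_3 = (227 - 15^2)/1 = 2/1 = 2: (m_3, d_3) = (m_1, d_1) = (15, 2), so from here the quotients repeat a_1, a_2; the period length is 2.
So sqrt(227) = [15; (15, 30)] with period length k = 2.
k is even, so the fundamental solution of x^2 - 227y^2 = 1 is (p_{k-1}, q_{k-1}) = (p_1, q_1); compute convergents through index 1.
Convergents (p_i = a_i*p_{i-1} + p_{i-2}, q_i = a_i*q_{i-1} + q_{i-2} with p_{-2}=0, p_{-1}=1, q_{-2}=1, q_{-1}=0):
  i=0: a_0=15, p_0 = 15*1 + 0 = 15, q_0 = 15*0 + 1 = 1.
  i=1: a_1=15, p_1 = 15*15 + 1 = 226, q_1 = 15*1 + 0 = 15.
Check: 226^2 - 227*15^2 = 51076 - 51075 = 1, so (x, y) = (226, 15) solves the equation, and by the theorem it is the least positive solution.

(x, y) = (226, 15)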